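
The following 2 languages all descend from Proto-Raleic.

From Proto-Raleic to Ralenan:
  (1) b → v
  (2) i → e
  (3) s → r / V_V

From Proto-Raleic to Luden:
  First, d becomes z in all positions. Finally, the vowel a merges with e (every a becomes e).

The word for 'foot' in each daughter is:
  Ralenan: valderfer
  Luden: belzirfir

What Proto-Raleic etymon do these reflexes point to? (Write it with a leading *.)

Position 4: Ralenan has d, Luden has z. Ralenan preserves d here (none of its changes turn any other segment into d), so the proto-segment is *d.
Position 8: Ralenan has e, Luden has i. Luden preserves i here (none of its changes turn any other segment into i), so the proto-segment is *i.
Position 2: Ralenan has a, Luden has e. Ralenan preserves a here (none of its changes turn any other segment into a), so the proto-segment is *a.
Continuing position by position gives *baldirfir; check it forward:
Ralenan: *baldirfir > valdirfir > valderfer  (by unconditioned shift, vowel merger)
Luden: *baldirfir
  baldirfir → balzirfir   [unconditioned shift]
  balzirfir → belzirfir   [vowel merger]
  giving Luden belzirfir.
*baldirfir is the unique common source.

*baldirfir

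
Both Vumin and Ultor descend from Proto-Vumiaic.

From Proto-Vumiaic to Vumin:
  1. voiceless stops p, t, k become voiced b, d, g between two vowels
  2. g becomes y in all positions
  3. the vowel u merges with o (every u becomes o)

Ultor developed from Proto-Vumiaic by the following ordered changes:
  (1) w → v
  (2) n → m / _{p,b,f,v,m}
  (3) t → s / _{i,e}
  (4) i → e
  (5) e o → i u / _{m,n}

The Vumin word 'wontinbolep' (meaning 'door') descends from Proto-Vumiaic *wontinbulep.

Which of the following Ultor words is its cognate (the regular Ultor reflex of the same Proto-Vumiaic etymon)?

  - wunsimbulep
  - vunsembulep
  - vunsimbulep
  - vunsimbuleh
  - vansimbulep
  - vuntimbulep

Ultor: *wontinbulep
  wontinbulep → vontinbulep   [unconditioned shift]
  vontinbulep → vontimbulep   [nasal place assimilation]
  vontimbulep → vonsimbulep   [palatalisation]
  vonsimbulep → vonsembulep   [vowel merger]
  vonsembulep → vunsimbulep   [pre-nasal raising]
  giving Ultor vunsimbulep.
Only 'vunsimbulep' matches the regular Ultor development of *wontinbulep.

vunsimbulep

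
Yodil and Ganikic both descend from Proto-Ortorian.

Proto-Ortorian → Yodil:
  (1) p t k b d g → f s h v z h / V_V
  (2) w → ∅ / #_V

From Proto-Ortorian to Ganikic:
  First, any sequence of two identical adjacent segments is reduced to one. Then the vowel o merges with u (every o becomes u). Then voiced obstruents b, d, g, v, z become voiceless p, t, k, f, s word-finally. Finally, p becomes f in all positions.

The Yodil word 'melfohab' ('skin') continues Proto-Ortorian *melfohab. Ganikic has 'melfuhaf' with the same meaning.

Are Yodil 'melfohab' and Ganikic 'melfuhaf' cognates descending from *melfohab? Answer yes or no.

Derive the expected Ganikic reflex of *melfohab:
Ganikic: *melfohab
  melfohab (rule 1 does not apply)
  melfohab → melfuhab   [vowel merger]
  melfuhab → melfuhap   [final devoicing]
  melfuhap → melfuhaf   [unconditioned shift]
  giving Ganikic melfuhaf.
Ganikic 'melfuhaf' matches the regular reflex exactly, so the pair is cognate.

yes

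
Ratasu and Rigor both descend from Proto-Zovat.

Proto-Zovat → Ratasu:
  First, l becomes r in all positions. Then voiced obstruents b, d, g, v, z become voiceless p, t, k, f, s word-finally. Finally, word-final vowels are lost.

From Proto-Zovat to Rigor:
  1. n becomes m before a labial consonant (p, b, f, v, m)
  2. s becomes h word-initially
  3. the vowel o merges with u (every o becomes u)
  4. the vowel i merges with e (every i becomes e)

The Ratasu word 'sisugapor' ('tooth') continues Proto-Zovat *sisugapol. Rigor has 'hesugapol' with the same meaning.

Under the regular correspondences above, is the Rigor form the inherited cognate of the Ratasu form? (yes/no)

Derive the expected Rigor reflex of *sisugapol:
Rigor: *sisugapol > hisugapol > hisugapul > hesugapul  (by debuccalisation, vowel merger, vowel merger)
The regular Rigor reflex would be 'hesugapul', but the attested form is 'hesugapol'. The correspondence is irregular, so they are not cognates (the Rigor form has a different source).

no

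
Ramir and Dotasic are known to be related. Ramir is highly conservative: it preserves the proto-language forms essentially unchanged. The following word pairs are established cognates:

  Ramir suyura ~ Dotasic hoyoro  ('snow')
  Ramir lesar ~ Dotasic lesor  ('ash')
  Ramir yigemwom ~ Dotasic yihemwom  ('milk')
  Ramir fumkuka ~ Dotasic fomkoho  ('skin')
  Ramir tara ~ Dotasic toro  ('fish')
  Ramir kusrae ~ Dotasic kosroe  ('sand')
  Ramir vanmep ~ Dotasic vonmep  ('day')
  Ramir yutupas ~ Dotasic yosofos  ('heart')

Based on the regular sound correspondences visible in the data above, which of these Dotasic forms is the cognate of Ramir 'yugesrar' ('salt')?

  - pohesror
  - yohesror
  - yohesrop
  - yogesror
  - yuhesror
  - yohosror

suyura ~ hoyoro, fumkuka ~ fomkoho — Ramir u corresponds to Dotasic o after a consonant, before a consonant other than r, m, n, p, b, f, v.
yigemwom ~ yihemwom — Ramir g corresponds to Dotasic h between vowels (before a front vowel).
lesar ~ lesor, tara ~ toro — Ramir a corresponds to Dotasic o after a consonant, before r.
Applying these to Ramir 'yugesrar':
  yugesrar → yogesrar   (u→o after a consonant, before a consonant other than r, m, n, p, b, f, v)
  yogesrar → yohesrar   (g→h between vowels (before a front vowel))
  yohesrar → yohesror   (a→o after a consonant, before r)
So the Dotasic cognate is 'yohesror'.

yohesror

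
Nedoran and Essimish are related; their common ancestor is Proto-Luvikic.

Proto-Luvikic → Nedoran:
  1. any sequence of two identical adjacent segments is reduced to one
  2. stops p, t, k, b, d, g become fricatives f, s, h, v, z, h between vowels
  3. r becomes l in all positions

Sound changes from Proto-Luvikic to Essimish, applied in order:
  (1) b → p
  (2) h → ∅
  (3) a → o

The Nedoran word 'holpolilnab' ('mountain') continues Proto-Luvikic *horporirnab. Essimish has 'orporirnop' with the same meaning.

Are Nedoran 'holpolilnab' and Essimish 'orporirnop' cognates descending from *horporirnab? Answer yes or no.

Derive the expected Essimish reflex of *horporirnab:
Essimish: start from *horporirnab.
  rule 1 (unconditioned shift): horporirnab → horporirnap
  rule 2 (h-loss): horporirnap → orporirnap
  rule 3 (vowel merger): orporirnap → orporirnop
  ⇒ Essimish orporirnop
Essimish 'orporirnop' matches the regular reflex exactly, so the pair is cognate.

yes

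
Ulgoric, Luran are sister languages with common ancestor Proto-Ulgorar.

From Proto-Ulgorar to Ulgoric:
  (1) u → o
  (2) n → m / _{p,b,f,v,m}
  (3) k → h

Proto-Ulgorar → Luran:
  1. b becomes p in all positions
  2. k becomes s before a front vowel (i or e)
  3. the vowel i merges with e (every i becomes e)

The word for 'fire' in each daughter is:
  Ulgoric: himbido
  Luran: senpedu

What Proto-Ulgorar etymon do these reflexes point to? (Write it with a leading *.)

Position 2: Ulgoric has i, Luran has e. Ulgoric preserves i here (none of its changes turn any other segment into i), so the proto-segment is *i.
Position 7: Ulgoric has o, Luran has u. Luran preserves u here (none of its changes turn any other segment into u), so the proto-segment is *u.
Verify the candidate proto-form against each daughter:
Ulgoric: *kinbidu
  kinbidu → kinbido   [vowel merger]
  kinbido → kimbido   [nasal place assimilation]
  kimbido → himbido   [unconditioned shift]
  giving Ulgoric himbido.
Luran: *kinbidu > kinpidu > sinpidu > senpedu  (by unconditioned shift, palatalisation, vowel merger)
No other proto-form is consistent with every reflex, so the reconstruction is *kinbidu.

*kinbidu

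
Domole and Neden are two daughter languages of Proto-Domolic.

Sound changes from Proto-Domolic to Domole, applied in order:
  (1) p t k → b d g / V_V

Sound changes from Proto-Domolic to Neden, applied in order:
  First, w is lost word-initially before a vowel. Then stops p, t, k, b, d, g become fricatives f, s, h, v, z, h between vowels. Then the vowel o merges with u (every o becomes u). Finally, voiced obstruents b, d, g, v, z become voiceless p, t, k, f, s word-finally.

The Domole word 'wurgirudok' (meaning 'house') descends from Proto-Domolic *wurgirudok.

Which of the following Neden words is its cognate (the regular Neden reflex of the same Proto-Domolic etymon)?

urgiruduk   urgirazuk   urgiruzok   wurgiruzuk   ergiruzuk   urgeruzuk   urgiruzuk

Neden: start from *wurgirudok.
  rule 1 (glide loss): wurgirudok → urgirudok
  rule 2 (intervocalic lenition): urgirudok → urgiruzok
  rule 3 (vowel merger): urgiruzok → urgiruzuk
  rule 4: no change — urgiruzuk
  ⇒ Neden urgiruzuk
Among the options, 'urgiruzuk' alone shows every Neden change applied in order.

urgiruzuk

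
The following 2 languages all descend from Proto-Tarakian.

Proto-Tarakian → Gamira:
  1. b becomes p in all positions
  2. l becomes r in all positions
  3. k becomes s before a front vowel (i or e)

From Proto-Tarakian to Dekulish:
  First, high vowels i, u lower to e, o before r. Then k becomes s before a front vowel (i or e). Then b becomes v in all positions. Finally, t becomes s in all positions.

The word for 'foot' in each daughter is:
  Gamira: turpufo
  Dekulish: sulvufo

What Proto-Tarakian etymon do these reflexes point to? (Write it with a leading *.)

Position 1: Gamira has t, Dekulish has s. Gamira preserves t here (none of its changes turn any other segment into t), so the proto-segment is *t.
Position 4: Gamira has p, Dekulish has v. Taking the neighbouring segments as reconstructed: Gamira p could go back to *p or *b; Dekulish v could go back to *b or *v — the one source consistent with every daughter is *b.
Continuing position by position gives *tulbufo; check it forward:
Gamira: start from *tulbufo.
  rule 1 (unconditioned shift): tulbufo → tulpufo
  rule 2 (unconditioned shift): tulpufo → turpufo
  rule 3: no change — turpufo
  ⇒ Gamira turpufo
Dekulish: *tulbufo > tulvufo > sulvufo  (by unconditioned shift, unconditioned shift)
No other proto-form is consistent with every reflex, so the reconstruction is *tulbufo.

*tulbufo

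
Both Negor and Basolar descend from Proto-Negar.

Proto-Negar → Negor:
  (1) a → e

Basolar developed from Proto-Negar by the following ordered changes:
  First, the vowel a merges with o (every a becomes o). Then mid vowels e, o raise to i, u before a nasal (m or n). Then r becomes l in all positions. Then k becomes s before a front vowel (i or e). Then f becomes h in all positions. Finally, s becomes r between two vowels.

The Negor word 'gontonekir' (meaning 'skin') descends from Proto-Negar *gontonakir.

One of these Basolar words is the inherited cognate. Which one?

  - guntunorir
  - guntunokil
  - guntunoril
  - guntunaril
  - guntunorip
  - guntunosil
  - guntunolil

Basolar: *gontonakir
  gontonakir → gontonokir   [vowel merger]
  gontonokir → guntunokir   [pre-nasal raising]
  guntunokir → guntunokil   [unconditioned shift]
  guntunokil → guntunosil   [palatalisation]
  guntunosil (rule 5 does not apply)
  guntunosil → guntunoril   [rhotacism]
  giving Basolar guntunoril.
Among the options, 'guntunoril' alone shows every Basolar change applied in order.

guntunoril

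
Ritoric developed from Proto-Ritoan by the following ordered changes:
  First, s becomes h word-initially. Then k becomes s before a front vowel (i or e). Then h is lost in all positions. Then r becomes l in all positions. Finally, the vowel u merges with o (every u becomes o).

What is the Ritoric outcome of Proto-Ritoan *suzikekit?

ozisesit

Ritoric: *suzikekit
  suzikekit → huzikekit   [debuccalisation]
  huzikekit → huzisesit   [palatalisation]
  huzisesit → uzisesit   [h-loss]
  uzisesit (rule 4 does not apply)
  uzisesit → ozisesit   [vowel merger]
  giving Ritoric ozisesit.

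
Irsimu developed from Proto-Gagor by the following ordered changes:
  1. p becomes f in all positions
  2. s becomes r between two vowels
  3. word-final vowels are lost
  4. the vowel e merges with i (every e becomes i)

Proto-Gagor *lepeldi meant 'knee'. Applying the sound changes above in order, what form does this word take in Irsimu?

Irsimu: *lepeldi > lefeldi > lefeld > lifild  (by unconditioned shift, apocope, vowel merger)

lifild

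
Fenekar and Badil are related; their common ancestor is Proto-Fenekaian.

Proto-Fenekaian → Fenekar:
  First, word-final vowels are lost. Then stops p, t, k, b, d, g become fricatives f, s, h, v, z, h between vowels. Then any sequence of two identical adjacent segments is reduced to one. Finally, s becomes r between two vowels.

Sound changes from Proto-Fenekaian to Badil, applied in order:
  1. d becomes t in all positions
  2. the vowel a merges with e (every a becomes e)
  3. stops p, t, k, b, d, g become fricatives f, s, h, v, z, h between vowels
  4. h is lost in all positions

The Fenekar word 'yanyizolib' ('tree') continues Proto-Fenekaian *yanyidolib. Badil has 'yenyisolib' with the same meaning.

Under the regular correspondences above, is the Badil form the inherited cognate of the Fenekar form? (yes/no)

yes

Derive the expected Badil reflex of *yanyidolib:
Badil: *yanyidolib
  yanyidolib → yanyitolib   [unconditioned shift]
  yanyitolib → yenyitolib   [vowel merger]
  yenyitolib → yenyisolib   [intervocalic lenition]
  yenyisolib (rule 4 does not apply)
  giving Badil yenyisolib.
Badil 'yenyisolib' matches the regular reflex exactly, so the pair is cognate.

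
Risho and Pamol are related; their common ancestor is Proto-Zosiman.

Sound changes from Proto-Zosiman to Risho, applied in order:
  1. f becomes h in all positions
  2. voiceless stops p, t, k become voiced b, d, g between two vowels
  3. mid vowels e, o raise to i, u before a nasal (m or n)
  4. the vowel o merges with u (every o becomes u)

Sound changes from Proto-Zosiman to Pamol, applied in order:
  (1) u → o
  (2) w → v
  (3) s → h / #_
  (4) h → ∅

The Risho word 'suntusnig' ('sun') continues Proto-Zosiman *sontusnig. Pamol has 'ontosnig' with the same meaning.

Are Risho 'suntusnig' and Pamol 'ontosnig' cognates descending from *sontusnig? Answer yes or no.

yes

Derive the expected Pamol reflex of *sontusnig:
Pamol: *sontusnig
  sontusnig → sontosnig   [vowel merger]
  sontosnig (rule 2 does not apply)
  sontosnig → hontosnig   [debuccalisation]
  hontosnig → ontosnig   [h-loss]
  giving Pamol ontosnig.
Pamol 'ontosnig' matches the regular reflex exactly, so the pair is cognate.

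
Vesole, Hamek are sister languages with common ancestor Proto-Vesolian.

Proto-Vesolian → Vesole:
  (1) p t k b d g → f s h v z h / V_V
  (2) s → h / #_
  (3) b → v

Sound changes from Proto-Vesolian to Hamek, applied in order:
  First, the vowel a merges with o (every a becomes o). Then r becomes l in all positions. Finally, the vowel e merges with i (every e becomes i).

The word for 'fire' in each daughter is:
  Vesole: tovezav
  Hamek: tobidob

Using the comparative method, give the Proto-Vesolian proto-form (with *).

Position 6: Vesole has a, Hamek has o. Vesole preserves a here (none of its changes turn any other segment into a), so the proto-segment is *a.
Position 4: Vesole has e, Hamek has i. Vesole preserves e here (none of its changes turn any other segment into e), so the proto-segment is *e.
This points to *tobedab. Verify forward in each daughter:
Vesole: *tobedab > tovezab > tovezav  (by intervocalic lenition, unconditioned shift)
Hamek: start from *tobedab.
  rule 1 (vowel merger): tobedab → tobedob
  rule 2: no change — tobedob
  rule 3 (vowel merger): tobedob → tobidob
  ⇒ Hamek tobidob
Only *tobedab yields all of Vesole tovezav, Hamek tobidob.

*tobedab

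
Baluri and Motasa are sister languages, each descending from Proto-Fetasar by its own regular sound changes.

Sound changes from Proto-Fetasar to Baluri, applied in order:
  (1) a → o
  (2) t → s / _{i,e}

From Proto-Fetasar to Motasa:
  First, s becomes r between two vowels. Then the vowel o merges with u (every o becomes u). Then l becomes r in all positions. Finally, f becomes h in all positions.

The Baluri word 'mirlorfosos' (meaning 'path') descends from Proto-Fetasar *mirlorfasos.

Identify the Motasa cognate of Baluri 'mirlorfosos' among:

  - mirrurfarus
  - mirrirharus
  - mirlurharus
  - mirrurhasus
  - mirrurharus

Motasa: start from *mirlorfasos.
  rule 1 (rhotacism): mirlorfasos → mirlorfaros
  rule 2 (vowel merger): mirlorfaros → mirlurfarus
  rule 3 (unconditioned shift): mirlurfarus → mirrurfarus
  rule 4 (unconditioned shift): mirrurfarus → mirrurharus
  ⇒ Motasa mirrurharus
Only 'mirrurharus' matches the regular Motasa development of *mirlorfasos.

mirrurharus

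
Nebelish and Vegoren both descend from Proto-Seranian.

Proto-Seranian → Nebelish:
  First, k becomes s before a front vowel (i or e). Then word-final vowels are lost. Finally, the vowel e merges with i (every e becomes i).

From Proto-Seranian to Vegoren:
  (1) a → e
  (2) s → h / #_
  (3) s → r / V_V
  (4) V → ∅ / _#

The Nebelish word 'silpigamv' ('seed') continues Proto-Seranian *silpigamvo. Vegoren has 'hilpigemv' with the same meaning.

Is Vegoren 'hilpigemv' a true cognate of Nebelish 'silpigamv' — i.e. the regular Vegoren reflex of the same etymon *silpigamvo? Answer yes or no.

Derive the expected Vegoren reflex of *silpigamvo:
Vegoren: *silpigamvo
  silpigamvo → silpigemvo   [vowel merger]
  silpigemvo → hilpigemvo   [debuccalisation]
  hilpigemvo (rule 3 does not apply)
  hilpigemvo → hilpigemv   [apocope]
  giving Vegoren hilpigemv.
Vegoren 'hilpigemv' matches the regular reflex exactly, so the pair is cognate.

yes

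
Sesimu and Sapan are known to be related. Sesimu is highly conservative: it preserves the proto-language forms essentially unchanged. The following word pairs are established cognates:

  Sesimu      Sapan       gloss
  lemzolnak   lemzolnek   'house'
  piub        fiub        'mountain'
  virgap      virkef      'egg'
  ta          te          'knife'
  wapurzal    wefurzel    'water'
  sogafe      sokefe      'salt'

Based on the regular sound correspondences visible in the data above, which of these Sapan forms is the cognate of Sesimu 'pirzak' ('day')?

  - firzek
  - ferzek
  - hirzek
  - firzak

firzek

piub ~ fiub — Sesimu p corresponds to Sapan f word-initially before a front vowel.
lemzolnak ~ lemzolnek, wapurzal ~ wefurzel — Sesimu a corresponds to Sapan e after a consonant, before a consonant other than r, m, n, p, b, f, v.
Applying these to Sesimu 'pirzak':
  pirzak → firzak   (p→f word-initially before a front vowel)
  firzak → firzek   (a→e after a consonant, before a consonant other than r, m, n, p, b, f, v)
So the Sapan cognate is 'firzek'.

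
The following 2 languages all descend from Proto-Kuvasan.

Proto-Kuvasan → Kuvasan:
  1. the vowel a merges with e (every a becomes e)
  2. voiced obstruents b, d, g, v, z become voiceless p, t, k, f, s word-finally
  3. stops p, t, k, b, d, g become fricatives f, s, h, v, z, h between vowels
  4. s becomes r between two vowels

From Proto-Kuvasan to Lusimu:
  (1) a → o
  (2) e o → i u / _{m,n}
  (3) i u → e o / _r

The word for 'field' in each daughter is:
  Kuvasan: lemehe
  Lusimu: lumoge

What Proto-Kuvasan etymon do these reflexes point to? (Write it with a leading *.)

Position 2: Kuvasan has e, Lusimu has u. Taking the neighbouring segments as reconstructed: Kuvasan e could go back to *a or *e; Lusimu u could go back to *a or *o or *u — the one source consistent with every daughter is *a.
Position 5: Kuvasan has h, Lusimu has g. Lusimu preserves g here (none of its changes turn any other segment into g), so the proto-segment is *g.
This points to *lamage. Verify forward in each daughter:
Kuvasan: *lamage > lemege > lemehe  (by vowel merger, intervocalic lenition)
Lusimu: start from *lamage.
  rule 1 (vowel merger): lamage → lomoge
  rule 2 (pre-nasal raising): lomoge → lumoge
  rule 3: no change — lumoge
  ⇒ Lusimu lumoge
Only *lamage yields all of Kuvasan lemehe, Lusimu lumoge.

*lamage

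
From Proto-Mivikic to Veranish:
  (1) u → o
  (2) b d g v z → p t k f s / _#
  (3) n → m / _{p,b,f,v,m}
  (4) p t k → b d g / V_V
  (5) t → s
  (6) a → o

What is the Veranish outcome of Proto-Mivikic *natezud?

nodezos

Veranish: start from *natezud.
  rule 1 (vowel merger): natezud → natezod
  rule 2 (final devoicing): natezod → natezot
  rule 3: no change — natezot
  rule 4 (intervocalic voicing): natezot → nadezot
  rule 5 (unconditioned shift): nadezot → nadezos
  rule 6 (vowel merger): nadezos → nodezos
  ⇒ Veranish nodezos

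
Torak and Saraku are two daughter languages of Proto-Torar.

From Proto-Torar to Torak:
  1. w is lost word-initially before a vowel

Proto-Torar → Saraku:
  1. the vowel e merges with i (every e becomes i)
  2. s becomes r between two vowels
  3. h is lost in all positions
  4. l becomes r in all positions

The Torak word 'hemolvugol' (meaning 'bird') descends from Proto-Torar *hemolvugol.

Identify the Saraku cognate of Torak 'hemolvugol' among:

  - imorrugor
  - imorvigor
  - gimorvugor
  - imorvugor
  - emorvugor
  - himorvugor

imorvugor

Saraku: *hemolvugol
  hemolvugol → himolvugol   [vowel merger]
  himolvugol (rule 2 does not apply)
  himolvugol → imolvugol   [h-loss]
  imolvugol → imorvugor   [unconditioned shift]
  giving Saraku imorvugor.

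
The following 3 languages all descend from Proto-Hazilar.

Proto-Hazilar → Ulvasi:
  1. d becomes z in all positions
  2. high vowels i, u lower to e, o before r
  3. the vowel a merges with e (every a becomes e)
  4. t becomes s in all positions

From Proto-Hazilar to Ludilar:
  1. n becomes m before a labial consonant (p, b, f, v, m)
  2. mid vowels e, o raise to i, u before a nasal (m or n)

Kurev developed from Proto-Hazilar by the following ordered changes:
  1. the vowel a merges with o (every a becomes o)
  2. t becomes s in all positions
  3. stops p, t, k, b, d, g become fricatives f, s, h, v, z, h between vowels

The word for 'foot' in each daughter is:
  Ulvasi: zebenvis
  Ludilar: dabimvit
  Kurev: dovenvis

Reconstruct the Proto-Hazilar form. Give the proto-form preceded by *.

Position 3: Ulvasi has b, Ludilar has b, Kurev has v. Ulvasi preserves b here (none of its changes turn any other segment into b), so the proto-segment is *b.
Position 5: Ulvasi has n, Ludilar has m, Kurev has n. Ulvasi preserves n here (none of its changes turn any other segment into n), so the proto-segment is *n.
Verify the candidate proto-form against each daughter:
Ulvasi: *dabenvit
  dabenvit → zabenvit   [unconditioned shift]
  zabenvit (rule 2 does not apply)
  zabenvit → zebenvit   [vowel merger]
  zebenvit → zebenvis   [unconditioned shift]
  giving Ulvasi zebenvis.
Ludilar: start from *dabenvit.
  rule 1 (nasal place assimilation): dabenvit → dabemvit
  rule 2 (pre-nasal raising): dabemvit → dabimvit
  ⇒ Ludilar dabimvit
Kurev: start from *dabenvit.
  rule 1 (vowel merger): dabenvit → dobenvit
  rule 2 (unconditioned shift): dobenvit → dobenvis
  rule 3 (intervocalic lenition): dobenvis → dovenvis
  ⇒ Kurev dovenvis
No other proto-form is consistent with every reflex, so the reconstruction is *dabenvit.

*dabenvit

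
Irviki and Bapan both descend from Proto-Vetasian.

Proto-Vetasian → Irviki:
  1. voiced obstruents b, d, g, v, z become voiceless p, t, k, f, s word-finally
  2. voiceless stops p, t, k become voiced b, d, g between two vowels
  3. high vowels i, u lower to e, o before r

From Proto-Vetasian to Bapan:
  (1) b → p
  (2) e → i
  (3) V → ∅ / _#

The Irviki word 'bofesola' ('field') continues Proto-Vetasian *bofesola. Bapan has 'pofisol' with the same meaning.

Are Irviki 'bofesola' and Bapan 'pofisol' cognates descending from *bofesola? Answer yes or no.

Derive the expected Bapan reflex of *bofesola:
Bapan: *bofesola > pofesola > pofisola > pofisol  (by unconditioned shift, vowel merger, apocope)
Bapan 'pofisol' matches the regular reflex exactly, so the pair is cognate.

yes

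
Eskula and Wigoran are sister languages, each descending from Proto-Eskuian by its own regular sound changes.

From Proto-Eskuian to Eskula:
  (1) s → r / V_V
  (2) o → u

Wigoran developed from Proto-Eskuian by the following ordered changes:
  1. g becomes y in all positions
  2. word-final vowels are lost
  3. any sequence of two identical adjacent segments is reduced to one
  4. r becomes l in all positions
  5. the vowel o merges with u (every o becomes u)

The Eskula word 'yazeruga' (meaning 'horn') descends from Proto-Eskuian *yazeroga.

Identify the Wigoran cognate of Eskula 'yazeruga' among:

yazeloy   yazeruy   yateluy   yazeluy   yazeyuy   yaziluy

yazeluy

Wigoran: *yazeroga > yazeroya > yazeroy > yazeloy > yazeluy  (by unconditioned shift, apocope, unconditioned shift, vowel merger)
Only 'yazeluy' matches the regular Wigoran development of *yazeroga.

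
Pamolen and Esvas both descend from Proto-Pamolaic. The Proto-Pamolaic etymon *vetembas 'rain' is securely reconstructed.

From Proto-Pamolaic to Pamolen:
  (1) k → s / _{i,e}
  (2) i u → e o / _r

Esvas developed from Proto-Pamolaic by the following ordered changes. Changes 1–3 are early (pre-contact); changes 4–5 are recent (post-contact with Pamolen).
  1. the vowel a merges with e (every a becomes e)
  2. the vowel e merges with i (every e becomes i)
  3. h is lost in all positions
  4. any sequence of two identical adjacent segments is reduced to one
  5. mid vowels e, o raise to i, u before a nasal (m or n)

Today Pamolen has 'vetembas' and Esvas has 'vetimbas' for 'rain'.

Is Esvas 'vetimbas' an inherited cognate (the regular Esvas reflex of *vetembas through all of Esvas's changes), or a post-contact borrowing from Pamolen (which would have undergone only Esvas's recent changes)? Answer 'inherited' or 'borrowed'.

If inherited, *vetembas would pass through all of Esvas's changes:
Esvas: *vetembas > vetembes > vitimbis  (by vowel merger, vowel merger)
If borrowed from Pamolen 'vetembas' after the early changes, it would undergo only the recent ones:
  rule 4 (degemination): no change (vetembas)
  rule 5 (pre-nasal raising): vetembas → vetimbas
  ⇒ as a loan: vetimbas
Esvas 'vetimbas' matches the loan outcome 'vetimbas', not the inherited 'vitimbis' — it skipped the early Esvas changes, so it was borrowed from Pamolen.

borrowed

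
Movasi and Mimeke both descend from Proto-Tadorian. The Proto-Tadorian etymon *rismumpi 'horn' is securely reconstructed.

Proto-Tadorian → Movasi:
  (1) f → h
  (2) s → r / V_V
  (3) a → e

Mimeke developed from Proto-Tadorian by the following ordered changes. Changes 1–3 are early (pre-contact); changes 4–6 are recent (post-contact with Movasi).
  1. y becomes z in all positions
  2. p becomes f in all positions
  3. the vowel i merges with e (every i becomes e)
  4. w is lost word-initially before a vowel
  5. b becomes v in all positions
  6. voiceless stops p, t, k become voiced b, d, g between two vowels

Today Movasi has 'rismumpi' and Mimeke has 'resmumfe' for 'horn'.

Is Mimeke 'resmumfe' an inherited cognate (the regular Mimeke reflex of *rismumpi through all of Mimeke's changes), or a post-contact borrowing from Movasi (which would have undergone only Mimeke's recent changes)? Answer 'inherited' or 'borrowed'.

If inherited, *rismumpi would pass through all of Mimeke's changes:
Mimeke: *rismumpi > rismumfi > resmumfe  (by unconditioned shift, vowel merger)
If borrowed from Movasi 'rismumpi' after the early changes, it would undergo only the recent ones:
  rule 4 (glide loss): no change (rismumpi)
  rule 5 (unconditioned shift): no change (rismumpi)
  rule 6 (intervocalic voicing): no change (rismumpi)
  ⇒ as a loan: rismumpi
Mimeke 'resmumfe' matches the inherited outcome exactly, so it is an inherited cognate, not a loan.

inherited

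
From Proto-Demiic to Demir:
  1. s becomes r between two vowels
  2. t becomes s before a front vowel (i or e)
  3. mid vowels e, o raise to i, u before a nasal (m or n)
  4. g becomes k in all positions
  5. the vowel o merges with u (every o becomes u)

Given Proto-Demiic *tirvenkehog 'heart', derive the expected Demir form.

sirvinkehuk

Demir: *tirvenkehog > sirvenkehog > sirvinkehog > sirvinkehok > sirvinkehuk  (by palatalisation, pre-nasal raising, unconditioned shift, vowel merger)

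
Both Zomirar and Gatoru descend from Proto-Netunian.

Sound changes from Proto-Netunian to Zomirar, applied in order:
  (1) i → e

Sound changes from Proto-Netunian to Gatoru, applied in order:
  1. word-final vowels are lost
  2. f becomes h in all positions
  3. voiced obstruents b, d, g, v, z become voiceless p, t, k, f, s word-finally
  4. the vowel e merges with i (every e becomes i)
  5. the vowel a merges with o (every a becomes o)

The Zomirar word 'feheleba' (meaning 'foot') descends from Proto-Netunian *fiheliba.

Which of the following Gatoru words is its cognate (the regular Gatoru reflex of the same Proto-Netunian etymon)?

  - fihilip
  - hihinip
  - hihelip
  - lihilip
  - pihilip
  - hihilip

hihilip

Gatoru: start from *fiheliba.
  rule 1 (apocope): fiheliba → fihelib
  rule 2 (unconditioned shift): fihelib → hihelib
  rule 3 (final devoicing): hihelib → hihelip
  rule 4 (vowel merger): hihelip → hihilip
  rule 5: no change — hihilip
  ⇒ Gatoru hihilip
Only 'hihilip' matches the regular Gatoru development of *fiheliba.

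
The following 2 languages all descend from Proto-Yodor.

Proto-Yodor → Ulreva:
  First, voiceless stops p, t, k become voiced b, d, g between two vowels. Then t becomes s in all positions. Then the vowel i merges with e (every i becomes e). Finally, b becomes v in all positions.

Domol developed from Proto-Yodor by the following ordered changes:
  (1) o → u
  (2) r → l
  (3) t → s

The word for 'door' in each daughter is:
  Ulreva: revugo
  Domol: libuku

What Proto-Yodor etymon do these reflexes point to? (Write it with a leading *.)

*ribuko

Position 5: Ulreva has g, Domol has k. Domol preserves k here (none of its changes turn any other segment into k), so the proto-segment is *k.
Position 6: Ulreva has o, Domol has u. Ulreva preserves o here (none of its changes turn any other segment into o), so the proto-segment is *o.
This points to *ribuko. Verify forward in each daughter:
Ulreva: start from *ribuko.
  rule 1 (intervocalic voicing): ribuko → ribugo
  rule 2: no change — ribugo
  rule 3 (vowel merger): ribugo → rebugo
  rule 4 (unconditioned shift): rebugo → revugo
  ⇒ Ulreva revugo
Domol: *ribuko
  ribuko → ribuku   [vowel merger]
  ribuku → libuku   [unconditioned shift]
  libuku (rule 3 does not apply)
  giving Domol libuku.
Only *ribuko yields all of Ulreva revugo, Domol libuku.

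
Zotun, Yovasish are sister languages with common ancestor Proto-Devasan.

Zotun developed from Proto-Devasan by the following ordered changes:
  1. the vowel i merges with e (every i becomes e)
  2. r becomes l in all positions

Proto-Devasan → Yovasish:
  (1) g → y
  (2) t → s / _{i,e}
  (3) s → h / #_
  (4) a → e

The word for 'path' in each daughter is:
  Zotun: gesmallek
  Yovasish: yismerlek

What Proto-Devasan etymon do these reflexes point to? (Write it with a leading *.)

*gismarlek

Position 5: Zotun has a, Yovasish has e. Zotun preserves a here (none of its changes turn any other segment into a), so the proto-segment is *a.
Position 1: Zotun has g, Yovasish has y. Zotun preserves g here (none of its changes turn any other segment into g), so the proto-segment is *g.
Position 6: Zotun has l, Yovasish has r. Yovasish preserves r here (none of its changes turn any other segment into r), so the proto-segment is *r.
This points to *gismarlek. Verify forward in each daughter:
Zotun: start from *gismarlek.
  rule 1 (vowel merger): gismarlek → gesmarlek
  rule 2 (unconditioned shift): gesmarlek → gesmallek
  ⇒ Zotun gesmallek
Yovasish: *gismarlek > yismarlek > yismerlek  (by unconditioned shift, vowel merger)
*gismarlek is the unique common source.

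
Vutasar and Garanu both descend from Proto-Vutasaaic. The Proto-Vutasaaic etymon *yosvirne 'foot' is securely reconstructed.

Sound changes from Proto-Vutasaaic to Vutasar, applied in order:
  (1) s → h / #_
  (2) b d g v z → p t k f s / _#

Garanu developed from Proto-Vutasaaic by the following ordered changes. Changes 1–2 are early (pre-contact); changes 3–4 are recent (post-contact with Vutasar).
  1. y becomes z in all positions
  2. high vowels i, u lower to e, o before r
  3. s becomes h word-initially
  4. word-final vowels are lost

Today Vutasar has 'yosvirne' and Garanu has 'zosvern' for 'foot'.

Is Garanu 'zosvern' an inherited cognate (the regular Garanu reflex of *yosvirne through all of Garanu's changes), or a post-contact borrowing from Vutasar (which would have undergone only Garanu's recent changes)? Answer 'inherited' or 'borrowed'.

If inherited, *yosvirne would pass through all of Garanu's changes:
Garanu: *yosvirne > zosvirne > zosverne > zosvern  (by unconditioned shift, pre-rhotic lowering, apocope)
If borrowed from Vutasar 'yosvirne' after the early changes, it would undergo only the recent ones:
  rule 3 (debuccalisation): no change (yosvirne)
  rule 4 (apocope): yosvirne → yosvirn
  ⇒ as a loan: yosvirn
Garanu 'zosvern' matches the inherited outcome exactly, so it is an inherited cognate, not a loan.

inherited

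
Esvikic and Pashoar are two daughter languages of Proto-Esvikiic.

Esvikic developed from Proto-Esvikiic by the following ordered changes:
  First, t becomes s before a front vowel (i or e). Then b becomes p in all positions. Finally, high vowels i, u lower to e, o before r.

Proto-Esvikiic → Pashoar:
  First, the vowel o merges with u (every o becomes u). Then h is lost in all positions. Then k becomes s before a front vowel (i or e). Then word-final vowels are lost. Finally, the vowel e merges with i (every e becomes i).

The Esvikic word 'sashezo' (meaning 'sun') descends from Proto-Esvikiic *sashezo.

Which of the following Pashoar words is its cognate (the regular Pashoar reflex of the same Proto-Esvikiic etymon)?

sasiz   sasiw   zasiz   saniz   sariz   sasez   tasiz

Pashoar: *sashezo
  sashezo → sashezu   [vowel merger]
  sashezu → sasezu   [h-loss]
  sasezu (rule 3 does not apply)
  sasezu → sasez   [apocope]
  sasez → sasiz   [vowel merger]
  giving Pashoar sasiz.

sasiz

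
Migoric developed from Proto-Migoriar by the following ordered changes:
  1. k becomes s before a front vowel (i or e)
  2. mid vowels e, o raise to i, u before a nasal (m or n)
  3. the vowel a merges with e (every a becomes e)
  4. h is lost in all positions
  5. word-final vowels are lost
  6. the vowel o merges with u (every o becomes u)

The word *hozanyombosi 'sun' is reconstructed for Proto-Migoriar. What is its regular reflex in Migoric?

Migoric: start from *hozanyombosi.
  rule 1: no change — hozanyombosi
  rule 2 (pre-nasal raising): hozanyombosi → hozanyumbosi
  rule 3 (vowel merger): hozanyumbosi → hozenyumbosi
  rule 4 (h-loss): hozenyumbosi → ozenyumbosi
  rule 5 (apocope): ozenyumbosi → ozenyumbos
  rule 6 (vowel merger): ozenyumbos → uzenyumbus
  ⇒ Migoric uzenyumbus

uzenyumbus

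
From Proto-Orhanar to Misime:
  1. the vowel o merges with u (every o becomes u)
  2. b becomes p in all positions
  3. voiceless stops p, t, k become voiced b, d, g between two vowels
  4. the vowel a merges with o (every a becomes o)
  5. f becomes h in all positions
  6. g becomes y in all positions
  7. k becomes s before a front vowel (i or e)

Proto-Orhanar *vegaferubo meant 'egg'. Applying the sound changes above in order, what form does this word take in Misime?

veyoherubu

Misime: *vegaferubo > vegaferubu > vegaferupu > vegaferubu > vegoferubu > vegoherubu > veyoherubu  (by vowel merger, unconditioned shift, intervocalic voicing, vowel merger, unconditioned shift, unconditioned shift)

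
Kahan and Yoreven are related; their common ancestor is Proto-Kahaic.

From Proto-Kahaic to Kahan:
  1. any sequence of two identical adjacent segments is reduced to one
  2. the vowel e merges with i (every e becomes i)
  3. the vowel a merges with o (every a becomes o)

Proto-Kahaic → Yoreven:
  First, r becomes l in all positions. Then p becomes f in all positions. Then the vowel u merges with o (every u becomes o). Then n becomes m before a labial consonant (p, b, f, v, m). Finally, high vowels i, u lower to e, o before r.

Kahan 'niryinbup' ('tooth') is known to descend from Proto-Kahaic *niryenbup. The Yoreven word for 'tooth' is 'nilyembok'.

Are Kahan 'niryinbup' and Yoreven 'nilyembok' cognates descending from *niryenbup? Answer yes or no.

no

Derive the expected Yoreven reflex of *niryenbup:
Yoreven: *niryenbup > nilyenbup > nilyenbuf > nilyenbof > nilyembof  (by unconditioned shift, unconditioned shift, vowel merger, nasal place assimilation)
The regular Yoreven reflex would be 'nilyembof', but the attested form is 'nilyembok'. The correspondence is irregular, so they are not cognates (the Yoreven form has a different source).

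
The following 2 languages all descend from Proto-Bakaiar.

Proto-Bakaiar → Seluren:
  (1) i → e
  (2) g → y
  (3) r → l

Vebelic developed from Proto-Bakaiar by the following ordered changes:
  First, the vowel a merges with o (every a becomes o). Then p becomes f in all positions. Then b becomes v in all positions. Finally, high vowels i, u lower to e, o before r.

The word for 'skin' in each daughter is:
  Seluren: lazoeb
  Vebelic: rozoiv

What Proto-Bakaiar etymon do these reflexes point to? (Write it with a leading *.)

*razoib

Position 2: Seluren has a, Vebelic has o. Seluren preserves a here (none of its changes turn any other segment into a), so the proto-segment is *a.
Position 5: Seluren has e, Vebelic has i. Vebelic preserves i here (none of its changes turn any other segment into i), so the proto-segment is *i.
Position 1: Seluren has l, Vebelic has r. Vebelic preserves r here (none of its changes turn any other segment into r), so the proto-segment is *r.
Verify the candidate proto-form against each daughter:
Seluren: *razoib > razoeb > lazoeb  (by vowel merger, unconditioned shift)
Vebelic: start from *razoib.
  rule 1 (vowel merger): razoib → rozoib
  rule 2: no change — rozoib
  rule 3 (unconditioned shift): rozoib → rozoiv
  rule 4: no change — rozoiv
  ⇒ Vebelic rozoiv
Only *razoib yields all of Seluren lazoeb, Vebelic rozoiv.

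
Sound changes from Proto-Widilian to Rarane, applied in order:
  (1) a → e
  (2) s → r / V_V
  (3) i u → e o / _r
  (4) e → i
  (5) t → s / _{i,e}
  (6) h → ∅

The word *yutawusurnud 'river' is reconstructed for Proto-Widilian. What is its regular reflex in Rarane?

yusiworornud

Rarane: *yutawusurnud
  yutawusurnud → yutewusurnud   [vowel merger]
  yutewusurnud → yutewururnud   [rhotacism]
  yutewururnud → yuteworornud   [pre-rhotic lowering]
  yuteworornud → yutiworornud   [vowel merger]
  yutiworornud → yusiworornud   [palatalisation]
  yusiworornud (rule 6 does not apply)
  giving Rarane yusiworornud.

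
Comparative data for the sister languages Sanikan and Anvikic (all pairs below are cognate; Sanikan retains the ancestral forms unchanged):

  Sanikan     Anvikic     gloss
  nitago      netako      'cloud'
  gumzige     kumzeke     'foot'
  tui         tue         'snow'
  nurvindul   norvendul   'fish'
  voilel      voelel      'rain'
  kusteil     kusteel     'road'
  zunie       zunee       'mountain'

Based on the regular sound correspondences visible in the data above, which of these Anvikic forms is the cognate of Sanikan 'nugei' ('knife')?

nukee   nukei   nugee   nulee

gumzige ~ kumzeke — Sanikan g corresponds to Anvikic k between vowels (before a front vowel).
tui ~ tue — Sanikan i corresponds to Anvikic e word-finally.
Applying these to Sanikan 'nugei':
  nugei → nukei   (g→k between vowels (before a front vowel))
  nukei → nukee   (i→e word-finally)
So the Anvikic cognate is 'nukee'.

nukee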